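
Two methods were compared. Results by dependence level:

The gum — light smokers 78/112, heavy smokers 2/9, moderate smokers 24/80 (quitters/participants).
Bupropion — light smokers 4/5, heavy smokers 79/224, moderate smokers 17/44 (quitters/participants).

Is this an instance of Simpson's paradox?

Yes

Light smokers: the gum 78/112 = 69.6%, bupropion 4/5 = 80.0% → bupropion
Heavy smokers: the gum 2/9 = 22.2%, bupropion 79/224 = 35.3% → bupropion
Moderate smokers: the gum 24/80 = 30.0%, bupropion 17/44 = 38.6% → bupropion
Overall: the gum 104/201 = 51.7%, bupropion 100/273 = 36.6% → the gum
Bupropion wins each dependence group but the gum wins overall — the comparison reverses. Bupropion's participants skew toward heavy smokers, which has a lower base rate.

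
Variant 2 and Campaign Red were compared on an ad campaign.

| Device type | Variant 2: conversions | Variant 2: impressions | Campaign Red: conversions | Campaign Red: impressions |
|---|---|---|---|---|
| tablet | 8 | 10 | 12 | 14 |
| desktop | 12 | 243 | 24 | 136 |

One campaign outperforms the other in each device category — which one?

Tablet: Variant 2 8/10 = 80.0%, Campaign Red 12/14 = 85.7% → Campaign Red
Desktop: Variant 2 12/243 = 4.9%, Campaign Red 24/136 = 17.6% → Campaign Red
Campaign Red has the higher rate in both groups.

Campaign Red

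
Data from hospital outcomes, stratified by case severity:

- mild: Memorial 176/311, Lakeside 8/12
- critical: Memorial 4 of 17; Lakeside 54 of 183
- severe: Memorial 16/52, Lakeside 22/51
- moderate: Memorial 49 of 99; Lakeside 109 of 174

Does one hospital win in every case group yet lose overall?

Mild: Memorial 176/311 = 56.6%, Lakeside 8/12 = 66.7% → Lakeside
Critical: Memorial 4/17 = 23.5%, Lakeside 54/183 = 29.5% → Lakeside
Severe: Memorial 16/52 = 30.8%, Lakeside 22/51 = 43.1% → Lakeside
Moderate: Memorial 49/99 = 49.5%, Lakeside 109/174 = 62.6% → Lakeside
Overall: Memorial 245/479 = 51.1%, Lakeside 193/420 = 46.0% → Memorial
Lakeside wins each case group but Memorial wins overall — the comparison reverses. Lakeside's patients skew toward critical, which has a lower base rate.

Yes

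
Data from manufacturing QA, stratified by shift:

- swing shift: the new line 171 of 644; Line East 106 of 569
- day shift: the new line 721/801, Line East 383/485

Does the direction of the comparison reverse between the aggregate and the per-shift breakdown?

No

Swing shift: the new line 171/644 = 26.6%, Line East 106/569 = 18.6% → the new line
Day shift: the new line 721/801 = 90.0%, Line East 383/485 = 79.0% → the new line
Overall: the new line 892/1445 = 61.7%, Line East 489/1054 = 46.4% → the new line
The new line wins overall and in every shift group — no reversal.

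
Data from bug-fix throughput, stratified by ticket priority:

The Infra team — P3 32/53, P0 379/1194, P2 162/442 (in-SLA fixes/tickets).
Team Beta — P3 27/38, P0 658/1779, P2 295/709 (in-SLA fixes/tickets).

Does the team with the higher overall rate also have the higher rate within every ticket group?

P3: the Infra team 32/53 = 60.4%, Team Beta 27/38 = 71.1% → Team Beta
P0: the Infra team 379/1194 = 31.7%, Team Beta 658/1779 = 37.0% → Team Beta
P2: the Infra team 162/442 = 36.7%, Team Beta 295/709 = 41.6% → Team Beta
Overall: the Infra team 573/1689 = 33.9%, Team Beta 980/2526 = 38.8% → Team Beta
Team Beta wins overall and in every ticket group — no reversal.

Yes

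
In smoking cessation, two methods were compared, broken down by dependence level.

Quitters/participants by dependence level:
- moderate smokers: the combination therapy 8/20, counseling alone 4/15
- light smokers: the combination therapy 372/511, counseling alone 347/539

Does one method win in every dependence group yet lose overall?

No

Moderate smokers: the combination therapy 8/20 = 40.0%, counseling alone 4/15 = 26.7% → the combination therapy
Light smokers: the combination therapy 372/511 = 72.8%, counseling alone 347/539 = 64.4% → the combination therapy
Overall: the combination therapy 380/531 = 71.6%, counseling alone 351/554 = 63.4% → the combination therapy
The combination therapy wins overall and in every dependence group — no reversal.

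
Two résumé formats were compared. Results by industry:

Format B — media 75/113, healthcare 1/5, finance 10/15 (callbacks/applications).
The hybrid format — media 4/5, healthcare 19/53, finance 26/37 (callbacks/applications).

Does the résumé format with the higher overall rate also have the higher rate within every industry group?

Media: Format B 75/113 = 66.4%, the hybrid format 4/5 = 80.0% → the hybrid format
Healthcare: Format B 1/5 = 20.0%, the hybrid format 19/53 = 35.8% → the hybrid format
Finance: Format B 10/15 = 66.7%, the hybrid format 26/37 = 70.3% → the hybrid format
Overall: Format B 86/133 = 64.7%, the hybrid format 49/95 = 51.6% → Format B
The hybrid format wins each industry group but Format B wins overall — the comparison reverses. The hybrid format's applications skew toward healthcare, which has a lower base rate.

No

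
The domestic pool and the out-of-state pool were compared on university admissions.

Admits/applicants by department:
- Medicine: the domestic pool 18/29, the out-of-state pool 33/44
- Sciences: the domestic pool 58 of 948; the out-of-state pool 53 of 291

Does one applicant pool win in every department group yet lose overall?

No

Medicine: the domestic pool 18/29 = 62.1%, the out-of-state pool 33/44 = 75.0% → the out-of-state pool
Sciences: the domestic pool 58/948 = 6.1%, the out-of-state pool 53/291 = 18.2% → the out-of-state pool
Overall: the domestic pool 76/977 = 7.8%, the out-of-state pool 86/335 = 25.7% → the out-of-state pool
The out-of-state pool wins overall and in every department group — no reversal.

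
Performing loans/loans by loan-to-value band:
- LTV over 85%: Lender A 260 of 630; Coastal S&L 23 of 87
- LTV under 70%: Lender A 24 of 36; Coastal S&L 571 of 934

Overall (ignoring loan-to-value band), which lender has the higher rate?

Coastal S&L

LTV over 85%: Lender A 260/630 = 41.3%, Coastal S&L 23/87 = 26.4% → Lender A
LTV under 70%: Lender A 24/36 = 66.7%, Coastal S&L 571/934 = 61.1% → Lender A
Overall: Lender A 284/666 = 42.6%, Coastal S&L 594/1021 = 58.2% → Coastal S&L
(Lender A wins every loan-to-value group but Coastal S&L wins overall — Lender A's loans skew toward the low-rate LTV over 85% group.)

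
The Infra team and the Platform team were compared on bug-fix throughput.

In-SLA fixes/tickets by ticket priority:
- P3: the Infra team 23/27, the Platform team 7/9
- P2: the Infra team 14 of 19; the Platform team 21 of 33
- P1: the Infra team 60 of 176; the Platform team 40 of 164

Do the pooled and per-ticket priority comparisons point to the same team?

Yes

P3: the Infra team 23/27 = 85.2%, the Platform team 7/9 = 77.8% → the Infra team
P2: the Infra team 14/19 = 73.7%, the Platform team 21/33 = 63.6% → the Infra team
P1: the Infra team 60/176 = 34.1%, the Platform team 40/164 = 24.4% → the Infra team
Overall: the Infra team 97/222 = 43.7%, the Platform team 68/206 = 33.0% → the Infra team
The Infra team wins overall and in every ticket group — no reversal.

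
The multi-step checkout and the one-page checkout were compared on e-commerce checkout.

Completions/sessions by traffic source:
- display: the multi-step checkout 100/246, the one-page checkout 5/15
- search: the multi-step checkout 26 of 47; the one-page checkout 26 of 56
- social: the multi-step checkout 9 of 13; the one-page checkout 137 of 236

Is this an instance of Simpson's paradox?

Display: the multi-step checkout 100/246 = 40.7%, the one-page checkout 5/15 = 33.3% → the multi-step checkout
Search: the multi-step checkout 26/47 = 55.3%, the one-page checkout 26/56 = 46.4% → the multi-step checkout
Social: the multi-step checkout 9/13 = 69.2%, the one-page checkout 137/236 = 58.1% → the multi-step checkout
Overall: the multi-step checkout 135/306 = 44.1%, the one-page checkout 168/307 = 54.7% → the one-page checkout
The multi-step checkout wins each traffic group but the one-page checkout wins overall — the comparison reverses. The multi-step checkout's sessions skew toward display, which has a lower base rate.

Yes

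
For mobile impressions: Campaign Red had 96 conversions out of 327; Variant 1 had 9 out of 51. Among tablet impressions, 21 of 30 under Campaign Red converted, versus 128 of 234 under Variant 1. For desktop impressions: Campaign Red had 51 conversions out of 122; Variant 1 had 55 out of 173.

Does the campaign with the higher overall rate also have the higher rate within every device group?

Mobile: Campaign Red 96/327 = 29.4%, Variant 1 9/51 = 17.6% → Campaign Red
Tablet: Campaign Red 21/30 = 70.0%, Variant 1 128/234 = 54.7% → Campaign Red
Desktop: Campaign Red 51/122 = 41.8%, Variant 1 55/173 = 31.8% → Campaign Red
Overall: Campaign Red 168/479 = 35.1%, Variant 1 192/458 = 41.9% → Variant 1
Campaign Red wins each device group but Variant 1 wins overall — the comparison reverses. Campaign Red's impressions skew toward mobile, which has a lower base rate.

No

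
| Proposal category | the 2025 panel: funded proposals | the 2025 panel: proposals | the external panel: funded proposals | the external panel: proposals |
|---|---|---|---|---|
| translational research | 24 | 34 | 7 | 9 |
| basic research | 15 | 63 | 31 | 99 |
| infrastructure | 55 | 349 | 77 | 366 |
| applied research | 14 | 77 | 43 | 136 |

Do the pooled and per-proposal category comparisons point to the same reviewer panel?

Translational research: the 2025 panel 24/34 = 70.6%, the external panel 7/9 = 77.8% → the external panel
Basic research: the 2025 panel 15/63 = 23.8%, the external panel 31/99 = 31.3% → the external panel
Infrastructure: the 2025 panel 55/349 = 15.8%, the external panel 77/366 = 21.0% → the external panel
Applied research: the 2025 panel 14/77 = 18.2%, the external panel 43/136 = 31.6% → the external panel
Overall: the 2025 panel 108/523 = 20.7%, the external panel 158/610 = 25.9% → the external panel
The external panel wins overall and in every proposal group — no reversal.

Yes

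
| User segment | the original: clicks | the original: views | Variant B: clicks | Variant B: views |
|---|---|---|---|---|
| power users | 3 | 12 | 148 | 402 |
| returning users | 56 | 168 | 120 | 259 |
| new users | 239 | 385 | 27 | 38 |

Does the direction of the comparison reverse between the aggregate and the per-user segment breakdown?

Yes

Power users: the original 3/12 = 25.0%, Variant B 148/402 = 36.8% → Variant B
Returning users: the original 56/168 = 33.3%, Variant B 120/259 = 46.3% → Variant B
New users: the original 239/385 = 62.1%, Variant B 27/38 = 71.1% → Variant B
Overall: the original 298/565 = 52.7%, Variant B 295/699 = 42.2% → the original
Variant B wins each user group but the original wins overall — the comparison reverses. Variant B's views skew toward power users, which has a lower base rate.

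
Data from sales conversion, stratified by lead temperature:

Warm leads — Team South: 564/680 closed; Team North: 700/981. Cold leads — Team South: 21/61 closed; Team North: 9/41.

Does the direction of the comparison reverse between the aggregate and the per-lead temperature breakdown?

Warm: Team South 564/680 = 82.9%, Team North 700/981 = 71.4% → Team South
Cold: Team South 21/61 = 34.4%, Team North 9/41 = 22.0% → Team South
Overall: Team South 585/741 = 78.9%, Team North 709/1022 = 69.4% → Team South
Team South wins overall and in every lead group — no reversal.

No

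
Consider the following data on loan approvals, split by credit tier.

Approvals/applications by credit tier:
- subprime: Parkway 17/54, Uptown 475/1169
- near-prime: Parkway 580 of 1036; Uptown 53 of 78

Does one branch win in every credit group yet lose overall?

Yes

Subprime: Parkway 17/54 = 31.5%, Uptown 475/1169 = 40.6% → Uptown
Near-prime: Parkway 580/1036 = 56.0%, Uptown 53/78 = 67.9% → Uptown
Overall: Parkway 597/1090 = 54.8%, Uptown 528/1247 = 42.3% → Parkway
Uptown wins each credit group but Parkway wins overall — the comparison reverses. Uptown's applications skew toward subprime, which has a lower base rate.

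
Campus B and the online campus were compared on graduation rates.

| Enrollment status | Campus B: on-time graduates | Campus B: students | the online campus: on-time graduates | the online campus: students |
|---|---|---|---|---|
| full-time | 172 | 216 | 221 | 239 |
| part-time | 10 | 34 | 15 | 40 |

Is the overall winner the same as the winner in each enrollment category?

Full-time: Campus B 172/216 = 79.6%, the online campus 221/239 = 92.5% → the online campus
Part-time: Campus B 10/34 = 29.4%, the online campus 15/40 = 37.5% → the online campus
Overall: Campus B 182/250 = 72.8%, the online campus 236/279 = 84.6% → the online campus
The online campus wins overall and in every enrollment group — no reversal.

Yes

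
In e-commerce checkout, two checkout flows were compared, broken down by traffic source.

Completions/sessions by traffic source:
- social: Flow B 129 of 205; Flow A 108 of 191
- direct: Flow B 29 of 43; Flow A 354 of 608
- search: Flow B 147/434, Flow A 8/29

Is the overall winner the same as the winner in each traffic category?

No

Social: Flow B 129/205 = 62.9%, Flow A 108/191 = 56.5% → Flow B
Direct: Flow B 29/43 = 67.4%, Flow A 354/608 = 58.2% → Flow B
Search: Flow B 147/434 = 33.9%, Flow A 8/29 = 27.6% → Flow B
Overall: Flow B 305/682 = 44.7%, Flow A 470/828 = 56.8% → Flow A
Flow B wins each traffic group but Flow A wins overall — the comparison reverses. Flow B's sessions skew toward search, which has a lower base rate.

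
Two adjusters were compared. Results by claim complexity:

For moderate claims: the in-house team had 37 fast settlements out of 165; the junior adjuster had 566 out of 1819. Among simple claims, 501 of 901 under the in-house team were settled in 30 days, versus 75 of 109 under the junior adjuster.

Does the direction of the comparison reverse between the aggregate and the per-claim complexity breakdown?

Moderate: the in-house team 37/165 = 22.4%, the junior adjuster 566/1819 = 31.1% → the junior adjuster
Simple: the in-house team 501/901 = 55.6%, the junior adjuster 75/109 = 68.8% → the junior adjuster
Overall: the in-house team 538/1066 = 50.5%, the junior adjuster 641/1928 = 33.2% → the in-house team
The junior adjuster wins each claim group but the in-house team wins overall — the comparison reverses. The junior adjuster's claims skew toward moderate, which has a lower base rate.

Yes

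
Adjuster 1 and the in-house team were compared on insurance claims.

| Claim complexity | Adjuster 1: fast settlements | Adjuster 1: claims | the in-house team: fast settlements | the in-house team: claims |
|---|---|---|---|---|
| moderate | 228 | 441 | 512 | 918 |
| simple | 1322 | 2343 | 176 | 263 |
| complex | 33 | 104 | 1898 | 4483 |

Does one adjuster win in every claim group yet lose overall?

Yes

Moderate: Adjuster 1 228/441 = 51.7%, the in-house team 512/918 = 55.8% → the in-house team
Simple: Adjuster 1 1322/2343 = 56.4%, the in-house team 176/263 = 66.9% → the in-house team
Complex: Adjuster 1 33/104 = 31.7%, the in-house team 1898/4483 = 42.3% → the in-house team
Overall: Adjuster 1 1583/2888 = 54.8%, the in-house team 2586/5664 = 45.7% → Adjuster 1
The in-house team wins each claim group but Adjuster 1 wins overall — the comparison reverses. The in-house team's claims skew toward complex, which has a lower base rate.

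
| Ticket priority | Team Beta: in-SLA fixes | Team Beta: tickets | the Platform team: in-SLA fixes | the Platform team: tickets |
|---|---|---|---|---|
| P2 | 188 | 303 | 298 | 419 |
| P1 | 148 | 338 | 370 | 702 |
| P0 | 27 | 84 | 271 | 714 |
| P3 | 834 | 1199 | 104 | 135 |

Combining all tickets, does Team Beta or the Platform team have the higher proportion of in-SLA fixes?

Team Beta

P2: Team Beta 188/303 = 62.0%, the Platform team 298/419 = 71.1% → the Platform team
P1: Team Beta 148/338 = 43.8%, the Platform team 370/702 = 52.7% → the Platform team
P0: Team Beta 27/84 = 32.1%, the Platform team 271/714 = 38.0% → the Platform team
P3: Team Beta 834/1199 = 69.6%, the Platform team 104/135 = 77.0% → the Platform team
Overall: Team Beta 1197/1924 = 62.2%, the Platform team 1043/1970 = 52.9% → Team Beta
(The Platform team wins every ticket group but Team Beta wins overall — the Platform team's tickets skew toward the low-rate P0 group.)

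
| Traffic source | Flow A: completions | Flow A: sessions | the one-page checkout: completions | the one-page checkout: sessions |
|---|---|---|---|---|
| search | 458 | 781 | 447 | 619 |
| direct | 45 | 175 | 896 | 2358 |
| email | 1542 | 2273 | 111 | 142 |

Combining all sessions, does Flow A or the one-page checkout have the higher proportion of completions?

Search: Flow A 458/781 = 58.6%, the one-page checkout 447/619 = 72.2% → the one-page checkout
Direct: Flow A 45/175 = 25.7%, the one-page checkout 896/2358 = 38.0% → the one-page checkout
Email: Flow A 1542/2273 = 67.8%, the one-page checkout 111/142 = 78.2% → the one-page checkout
Overall: Flow A 2045/3229 = 63.3%, the one-page checkout 1454/3119 = 46.6% → Flow A
(The one-page checkout wins every traffic group but Flow A wins overall — the one-page checkout's sessions skew toward the low-rate direct group.)

Flow A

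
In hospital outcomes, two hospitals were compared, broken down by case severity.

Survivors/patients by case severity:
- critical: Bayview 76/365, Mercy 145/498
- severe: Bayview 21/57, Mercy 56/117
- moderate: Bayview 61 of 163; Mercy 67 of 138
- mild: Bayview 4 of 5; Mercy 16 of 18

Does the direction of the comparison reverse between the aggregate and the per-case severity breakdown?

Critical: Bayview 76/365 = 20.8%, Mercy 145/498 = 29.1% → Mercy
Severe: Bayview 21/57 = 36.8%, Mercy 56/117 = 47.9% → Mercy
Moderate: Bayview 61/163 = 37.4%, Mercy 67/138 = 48.6% → Mercy
Mild: Bayview 4/5 = 80.0%, Mercy 16/18 = 88.9% → Mercy
Overall: Bayview 162/590 = 27.5%, Mercy 284/771 = 36.8% → Mercy
Mercy wins overall and in every case group — no reversal.

No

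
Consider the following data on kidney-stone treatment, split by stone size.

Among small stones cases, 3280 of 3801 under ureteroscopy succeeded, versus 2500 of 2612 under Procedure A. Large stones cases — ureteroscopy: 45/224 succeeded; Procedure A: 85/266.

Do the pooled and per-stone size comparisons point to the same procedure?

Yes

Small stones: ureteroscopy 3280/3801 = 86.3%, Procedure A 2500/2612 = 95.7% → Procedure A
Large stones: ureteroscopy 45/224 = 20.1%, Procedure A 85/266 = 32.0% → Procedure A
Overall: ureteroscopy 3325/4025 = 82.6%, Procedure A 2585/2878 = 89.8% → Procedure A
Procedure A wins overall and in every stone group — no reversal.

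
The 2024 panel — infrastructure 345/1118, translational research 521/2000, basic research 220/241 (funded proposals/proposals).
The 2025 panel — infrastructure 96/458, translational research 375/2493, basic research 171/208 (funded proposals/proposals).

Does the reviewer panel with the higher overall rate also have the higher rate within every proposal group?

Yes

Infrastructure: the 2024 panel 345/1118 = 30.9%, the 2025 panel 96/458 = 21.0% → the 2024 panel
Translational research: the 2024 panel 521/2000 = 26.1%, the 2025 panel 375/2493 = 15.0% → the 2024 panel
Basic research: the 2024 panel 220/241 = 91.3%, the 2025 panel 171/208 = 82.2% → the 2024 panel
Overall: the 2024 panel 1086/3359 = 32.3%, the 2025 panel 642/3159 = 20.3% → the 2024 panel
The 2024 panel wins overall and in every proposal group — no reversal.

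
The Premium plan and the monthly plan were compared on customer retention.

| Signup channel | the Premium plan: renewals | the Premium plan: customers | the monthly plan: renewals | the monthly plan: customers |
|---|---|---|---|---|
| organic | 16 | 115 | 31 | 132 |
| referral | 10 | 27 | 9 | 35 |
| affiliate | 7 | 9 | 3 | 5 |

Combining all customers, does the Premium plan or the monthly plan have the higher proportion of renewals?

Organic: the Premium plan 16/115 = 13.9%, the monthly plan 31/132 = 23.5% → the monthly plan
Referral: the Premium plan 10/27 = 37.0%, the monthly plan 9/35 = 25.7% → the Premium plan
Affiliate: the Premium plan 7/9 = 77.8%, the monthly plan 3/5 = 60.0% → the Premium plan
Overall: the Premium plan 33/151 = 21.9%, the monthly plan 43/172 = 25.0% → the monthly plan
(Neither sweeps every signup group, but the monthly plan has the higher pooled rate.)

the monthly plan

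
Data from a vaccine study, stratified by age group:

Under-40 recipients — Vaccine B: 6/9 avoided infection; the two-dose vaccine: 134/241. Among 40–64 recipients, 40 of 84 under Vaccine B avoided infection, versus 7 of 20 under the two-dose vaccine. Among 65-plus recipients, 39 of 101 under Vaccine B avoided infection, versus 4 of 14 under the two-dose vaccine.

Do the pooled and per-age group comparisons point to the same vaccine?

Under-40: Vaccine B 6/9 = 66.7%, the two-dose vaccine 134/241 = 55.6% → Vaccine B
40–64: Vaccine B 40/84 = 47.6%, the two-dose vaccine 7/20 = 35.0% → Vaccine B
65-plus: Vaccine B 39/101 = 38.6%, the two-dose vaccine 4/14 = 28.6% → Vaccine B
Overall: Vaccine B 85/194 = 43.8%, the two-dose vaccine 145/275 = 52.7% → the two-dose vaccine
Vaccine B wins each age group but the two-dose vaccine wins overall — the comparison reverses. Vaccine B's recipients skew toward 65-plus, which has a lower base rate.

No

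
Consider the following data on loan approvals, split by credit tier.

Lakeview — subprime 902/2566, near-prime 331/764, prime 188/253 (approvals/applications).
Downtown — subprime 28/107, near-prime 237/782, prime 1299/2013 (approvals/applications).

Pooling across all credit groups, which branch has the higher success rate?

Downtown

Subprime: Lakeview 902/2566 = 35.2%, Downtown 28/107 = 26.2% → Lakeview
Near-prime: Lakeview 331/764 = 43.3%, Downtown 237/782 = 30.3% → Lakeview
Prime: Lakeview 188/253 = 74.3%, Downtown 1299/2013 = 64.5% → Lakeview
Overall: Lakeview 1421/3583 = 39.7%, Downtown 1564/2902 = 53.9% → Downtown
(Lakeview wins every credit group but Downtown wins overall — Lakeview's applications skew toward the low-rate subprime group.)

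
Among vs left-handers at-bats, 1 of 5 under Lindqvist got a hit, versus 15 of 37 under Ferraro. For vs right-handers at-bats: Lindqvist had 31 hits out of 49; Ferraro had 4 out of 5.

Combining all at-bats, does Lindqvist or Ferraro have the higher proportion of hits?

Lindqvist

Vs left-handers: Lindqvist 1/5 = 20.0%, Ferraro 15/37 = 40.5% → Ferraro
Vs right-handers: Lindqvist 31/49 = 63.3%, Ferraro 4/5 = 80.0% → Ferraro
Overall: Lindqvist 32/54 = 59.3%, Ferraro 19/42 = 45.2% → Lindqvist
(Ferraro wins every pitcher group but Lindqvist wins overall — Ferraro's at-bats skew toward the low-rate vs left-handers group.)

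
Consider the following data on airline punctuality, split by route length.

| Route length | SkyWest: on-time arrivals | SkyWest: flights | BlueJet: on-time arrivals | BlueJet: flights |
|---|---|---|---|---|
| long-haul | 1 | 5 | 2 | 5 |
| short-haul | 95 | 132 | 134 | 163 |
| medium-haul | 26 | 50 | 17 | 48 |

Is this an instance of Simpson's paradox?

Long-haul: SkyWest 1/5 = 20.0%, BlueJet 2/5 = 40.0% → BlueJet
Short-haul: SkyWest 95/132 = 72.0%, BlueJet 134/163 = 82.2% → BlueJet
Medium-haul: SkyWest 26/50 = 52.0%, BlueJet 17/48 = 35.4% → SkyWest
Overall: SkyWest 122/187 = 65.2%, BlueJet 153/216 = 70.8% → BlueJet
Neither sweeps: SkyWest wins 1 of 3 groups, BlueJet wins 2. BlueJet wins overall but not every group — no Simpson reversal.

No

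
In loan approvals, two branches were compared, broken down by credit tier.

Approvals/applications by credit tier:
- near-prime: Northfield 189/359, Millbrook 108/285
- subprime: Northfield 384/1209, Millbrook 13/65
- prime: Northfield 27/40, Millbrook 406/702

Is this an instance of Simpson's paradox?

Yes

Near-prime: Northfield 189/359 = 52.6%, Millbrook 108/285 = 37.9% → Northfield
Subprime: Northfield 384/1209 = 31.8%, Millbrook 13/65 = 20.0% → Northfield
Prime: Northfield 27/40 = 67.5%, Millbrook 406/702 = 57.8% → Northfield
Overall: Northfield 600/1608 = 37.3%, Millbrook 527/1052 = 50.1% → Millbrook
Northfield wins each credit group but Millbrook wins overall — the comparison reverses. Northfield's applications skew toward subprime, which has a lower base rate.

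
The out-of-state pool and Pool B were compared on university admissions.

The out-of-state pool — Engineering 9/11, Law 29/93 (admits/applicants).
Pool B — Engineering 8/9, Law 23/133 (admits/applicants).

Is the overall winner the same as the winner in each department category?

Engineering: the out-of-state pool 9/11 = 81.8%, Pool B 8/9 = 88.9% → Pool B
Law: the out-of-state pool 29/93 = 31.2%, Pool B 23/133 = 17.3% → the out-of-state pool
Overall: the out-of-state pool 38/104 = 36.5%, Pool B 31/142 = 21.8% → the out-of-state pool
Neither sweeps: the out-of-state pool wins 1 of 2 groups, Pool B wins 1. The out-of-state pool wins overall but not every group — no Simpson reversal.

No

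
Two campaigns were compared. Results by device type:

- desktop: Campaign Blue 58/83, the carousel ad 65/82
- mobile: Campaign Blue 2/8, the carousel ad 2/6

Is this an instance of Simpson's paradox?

Desktop: Campaign Blue 58/83 = 69.9%, the carousel ad 65/82 = 79.3% → the carousel ad
Mobile: Campaign Blue 2/8 = 25.0%, the carousel ad 2/6 = 33.3% → the carousel ad
Overall: Campaign Blue 60/91 = 65.9%, the carousel ad 67/88 = 76.1% → the carousel ad
The carousel ad wins overall and in every device group — no reversal.

No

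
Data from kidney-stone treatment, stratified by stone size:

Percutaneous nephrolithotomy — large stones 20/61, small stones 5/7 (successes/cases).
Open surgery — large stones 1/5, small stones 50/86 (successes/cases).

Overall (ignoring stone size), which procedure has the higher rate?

open surgery

Large stones: percutaneous nephrolithotomy 20/61 = 32.8%, open surgery 1/5 = 20.0% → percutaneous nephrolithotomy
Small stones: percutaneous nephrolithotomy 5/7 = 71.4%, open surgery 50/86 = 58.1% → percutaneous nephrolithotomy
Overall: percutaneous nephrolithotomy 25/68 = 36.8%, open surgery 51/91 = 56.0% → open surgery
(Percutaneous nephrolithotomy wins every stone group but open surgery wins overall — percutaneous nephrolithotomy's cases skew toward the low-rate large stones group.)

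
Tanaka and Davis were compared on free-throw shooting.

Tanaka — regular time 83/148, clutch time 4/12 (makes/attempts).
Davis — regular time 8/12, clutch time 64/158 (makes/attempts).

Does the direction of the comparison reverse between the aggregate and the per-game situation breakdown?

Regular time: Tanaka 83/148 = 56.1%, Davis 8/12 = 66.7% → Davis
Clutch time: Tanaka 4/12 = 33.3%, Davis 64/158 = 40.5% → Davis
Overall: Tanaka 87/160 = 54.4%, Davis 72/170 = 42.4% → Tanaka
Davis wins each game group but Tanaka wins overall — the comparison reverses. Davis's attempts skew toward clutch time, which has a lower base rate.

Yes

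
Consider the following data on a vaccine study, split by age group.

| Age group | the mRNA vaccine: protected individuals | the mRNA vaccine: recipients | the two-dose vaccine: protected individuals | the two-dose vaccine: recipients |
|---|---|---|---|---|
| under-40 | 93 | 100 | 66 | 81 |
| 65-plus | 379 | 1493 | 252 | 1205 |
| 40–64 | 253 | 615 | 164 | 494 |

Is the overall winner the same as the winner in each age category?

Yes

Under-40: the mRNA vaccine 93/100 = 93.0%, the two-dose vaccine 66/81 = 81.5% → the mRNA vaccine
65-plus: the mRNA vaccine 379/1493 = 25.4%, the two-dose vaccine 252/1205 = 20.9% → the mRNA vaccine
40–64: the mRNA vaccine 253/615 = 41.1%, the two-dose vaccine 164/494 = 33.2% → the mRNA vaccine
Overall: the mRNA vaccine 725/2208 = 32.8%, the two-dose vaccine 482/1780 = 27.1% → the mRNA vaccine
The mRNA vaccine wins overall and in every age group — no reversal.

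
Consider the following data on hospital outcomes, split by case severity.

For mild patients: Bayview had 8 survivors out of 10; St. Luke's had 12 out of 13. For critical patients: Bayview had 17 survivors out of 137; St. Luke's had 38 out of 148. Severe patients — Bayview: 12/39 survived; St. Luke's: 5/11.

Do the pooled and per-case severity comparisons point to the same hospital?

Yes

Mild: Bayview 8/10 = 80.0%, St. Luke's 12/13 = 92.3% → St. Luke's
Critical: Bayview 17/137 = 12.4%, St. Luke's 38/148 = 25.7% → St. Luke's
Severe: Bayview 12/39 = 30.8%, St. Luke's 5/11 = 45.5% → St. Luke's
Overall: Bayview 37/186 = 19.9%, St. Luke's 55/172 = 32.0% → St. Luke's
St. Luke's wins overall and in every case group — no reversal.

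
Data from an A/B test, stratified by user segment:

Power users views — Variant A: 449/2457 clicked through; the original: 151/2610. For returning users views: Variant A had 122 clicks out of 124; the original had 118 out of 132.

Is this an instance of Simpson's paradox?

No

Power users: Variant A 449/2457 = 18.3%, the original 151/2610 = 5.8% → Variant A
Returning users: Variant A 122/124 = 98.4%, the original 118/132 = 89.4% → Variant A
Overall: Variant A 571/2581 = 22.1%, the original 269/2742 = 9.8% → Variant A
Variant A wins overall and in every user group — no reversal.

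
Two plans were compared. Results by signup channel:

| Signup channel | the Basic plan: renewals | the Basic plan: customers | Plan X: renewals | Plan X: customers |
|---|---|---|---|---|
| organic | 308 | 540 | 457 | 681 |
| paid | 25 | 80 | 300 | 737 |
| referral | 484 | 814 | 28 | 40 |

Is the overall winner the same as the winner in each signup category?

Organic: the Basic plan 308/540 = 57.0%, Plan X 457/681 = 67.1% → Plan X
Paid: the Basic plan 25/80 = 31.2%, Plan X 300/737 = 40.7% → Plan X
Referral: the Basic plan 484/814 = 59.5%, Plan X 28/40 = 70.0% → Plan X
Overall: the Basic plan 817/1434 = 57.0%, Plan X 785/1458 = 53.8% → the Basic plan
Plan X wins each signup group but the Basic plan wins overall — the comparison reverses. Plan X's customers skew toward paid, which has a lower base rate.

No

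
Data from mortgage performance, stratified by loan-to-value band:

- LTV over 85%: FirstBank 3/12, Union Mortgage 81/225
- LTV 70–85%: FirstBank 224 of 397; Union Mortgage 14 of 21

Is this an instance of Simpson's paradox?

Yes

LTV over 85%: FirstBank 3/12 = 25.0%, Union Mortgage 81/225 = 36.0% → Union Mortgage
LTV 70–85%: FirstBank 224/397 = 56.4%, Union Mortgage 14/21 = 66.7% → Union Mortgage
Overall: FirstBank 227/409 = 55.5%, Union Mortgage 95/246 = 38.6% → FirstBank
Union Mortgage wins each loan-to-value group but FirstBank wins overall — the comparison reverses. Union Mortgage's loans skew toward LTV over 85%, which has a lower base rate.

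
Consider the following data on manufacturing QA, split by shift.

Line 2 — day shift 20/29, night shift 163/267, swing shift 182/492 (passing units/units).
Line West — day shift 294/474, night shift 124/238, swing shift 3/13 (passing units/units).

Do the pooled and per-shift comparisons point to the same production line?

Day shift: Line 2 20/29 = 69.0%, Line West 294/474 = 62.0% → Line 2
Night shift: Line 2 163/267 = 61.0%, Line West 124/238 = 52.1% → Line 2
Swing shift: Line 2 182/492 = 37.0%, Line West 3/13 = 23.1% → Line 2
Overall: Line 2 365/788 = 46.3%, Line West 421/725 = 58.1% → Line West
Line 2 wins each shift group but Line West wins overall — the comparison reverses. Line 2's units skew toward swing shift, which has a lower base rate.

No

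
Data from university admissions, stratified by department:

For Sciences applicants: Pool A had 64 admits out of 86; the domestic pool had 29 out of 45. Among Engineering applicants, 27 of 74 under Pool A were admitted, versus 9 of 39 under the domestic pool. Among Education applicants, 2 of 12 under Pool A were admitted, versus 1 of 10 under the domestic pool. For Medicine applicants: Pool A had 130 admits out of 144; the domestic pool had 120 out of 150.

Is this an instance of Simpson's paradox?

Sciences: Pool A 64/86 = 74.4%, the domestic pool 29/45 = 64.4% → Pool A
Engineering: Pool A 27/74 = 36.5%, the domestic pool 9/39 = 23.1% → Pool A
Education: Pool A 2/12 = 16.7%, the domestic pool 1/10 = 10.0% → Pool A
Medicine: Pool A 130/144 = 90.3%, the domestic pool 120/150 = 80.0% → Pool A
Overall: Pool A 223/316 = 70.6%, the domestic pool 159/244 = 65.2% → Pool A
Pool A wins overall and in every department group — no reversal.

No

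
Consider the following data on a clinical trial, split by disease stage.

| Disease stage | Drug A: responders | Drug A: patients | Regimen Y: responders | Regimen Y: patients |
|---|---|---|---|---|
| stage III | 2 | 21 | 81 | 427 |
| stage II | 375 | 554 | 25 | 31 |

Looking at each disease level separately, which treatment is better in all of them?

Regimen Y

Stage III: Drug A 2/21 = 9.5%, Regimen Y 81/427 = 19.0% → Regimen Y
Stage II: Drug A 375/554 = 67.7%, Regimen Y 25/31 = 80.6% → Regimen Y
Regimen Y has the higher rate in both groups.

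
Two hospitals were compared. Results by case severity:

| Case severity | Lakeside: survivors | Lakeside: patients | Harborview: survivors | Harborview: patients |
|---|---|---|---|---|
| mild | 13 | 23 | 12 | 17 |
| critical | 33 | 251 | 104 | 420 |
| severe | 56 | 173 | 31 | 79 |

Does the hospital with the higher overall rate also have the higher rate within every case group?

Yes

Mild: Lakeside 13/23 = 56.5%, Harborview 12/17 = 70.6% → Harborview
Critical: Lakeside 33/251 = 13.1%, Harborview 104/420 = 24.8% → Harborview
Severe: Lakeside 56/173 = 32.4%, Harborview 31/79 = 39.2% → Harborview
Overall: Lakeside 102/447 = 22.8%, Harborview 147/516 = 28.5% → Harborview
Harborview wins overall and in every case group — no reversal.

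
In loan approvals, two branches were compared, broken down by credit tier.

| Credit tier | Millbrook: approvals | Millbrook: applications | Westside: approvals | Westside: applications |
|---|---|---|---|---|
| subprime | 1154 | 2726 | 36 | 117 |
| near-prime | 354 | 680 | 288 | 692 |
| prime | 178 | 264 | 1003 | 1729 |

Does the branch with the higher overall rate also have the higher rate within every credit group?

Subprime: Millbrook 1154/2726 = 42.3%, Westside 36/117 = 30.8% → Millbrook
Near-prime: Millbrook 354/680 = 52.1%, Westside 288/692 = 41.6% → Millbrook
Prime: Millbrook 178/264 = 67.4%, Westside 1003/1729 = 58.0% → Millbrook
Overall: Millbrook 1686/3670 = 45.9%, Westside 1327/2538 = 52.3% → Westside
Millbrook wins each credit group but Westside wins overall — the comparison reverses. Millbrook's applications skew toward subprime, which has a lower base rate.

No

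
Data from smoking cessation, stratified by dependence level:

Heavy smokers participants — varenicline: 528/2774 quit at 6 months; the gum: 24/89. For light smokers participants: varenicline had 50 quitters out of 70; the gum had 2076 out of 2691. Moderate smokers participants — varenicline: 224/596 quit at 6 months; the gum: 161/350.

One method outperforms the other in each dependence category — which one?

the gum

Heavy smokers: varenicline 528/2774 = 19.0%, the gum 24/89 = 27.0% → the gum
Light smokers: varenicline 50/70 = 71.4%, the gum 2076/2691 = 77.1% → the gum
Moderate smokers: varenicline 224/596 = 37.6%, the gum 161/350 = 46.0% → the gum
The gum has the higher rate in all 3 groups.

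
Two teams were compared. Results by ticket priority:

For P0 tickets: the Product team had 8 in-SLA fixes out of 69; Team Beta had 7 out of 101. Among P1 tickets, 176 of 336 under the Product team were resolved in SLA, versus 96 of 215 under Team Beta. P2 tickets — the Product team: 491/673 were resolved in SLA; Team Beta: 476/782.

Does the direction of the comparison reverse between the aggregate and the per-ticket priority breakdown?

P0: the Product team 8/69 = 11.6%, Team Beta 7/101 = 6.9% → the Product team
P1: the Product team 176/336 = 52.4%, Team Beta 96/215 = 44.7% → the Product team
P2: the Product team 491/673 = 73.0%, Team Beta 476/782 = 60.9% → the Product team
Overall: the Product team 675/1078 = 62.6%, Team Beta 579/1098 = 52.7% → the Product team
The Product team wins overall and in every ticket group — no reversal.

No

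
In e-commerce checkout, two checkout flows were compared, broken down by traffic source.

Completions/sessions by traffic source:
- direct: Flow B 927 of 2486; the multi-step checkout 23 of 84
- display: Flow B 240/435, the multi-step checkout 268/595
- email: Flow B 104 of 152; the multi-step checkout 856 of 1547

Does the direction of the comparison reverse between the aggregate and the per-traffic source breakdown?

Direct: Flow B 927/2486 = 37.3%, the multi-step checkout 23/84 = 27.4% → Flow B
Display: Flow B 240/435 = 55.2%, the multi-step checkout 268/595 = 45.0% → Flow B
Email: Flow B 104/152 = 68.4%, the multi-step checkout 856/1547 = 55.3% → Flow B
Overall: Flow B 1271/3073 = 41.4%, the multi-step checkout 1147/2226 = 51.5% → the multi-step checkout
Flow B wins each traffic group but the multi-step checkout wins overall — the comparison reverses. Flow B's sessions skew toward direct, which has a lower base rate.

Yes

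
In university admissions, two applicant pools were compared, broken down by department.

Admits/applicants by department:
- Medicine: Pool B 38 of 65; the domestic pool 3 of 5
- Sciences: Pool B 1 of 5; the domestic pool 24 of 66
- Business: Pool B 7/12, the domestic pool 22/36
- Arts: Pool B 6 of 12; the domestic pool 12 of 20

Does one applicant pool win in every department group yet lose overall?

Yes

Medicine: Pool B 38/65 = 58.5%, the domestic pool 3/5 = 60.0% → the domestic pool
Sciences: Pool B 1/5 = 20.0%, the domestic pool 24/66 = 36.4% → the domestic pool
Business: Pool B 7/12 = 58.3%, the domestic pool 22/36 = 61.1% → the domestic pool
Arts: Pool B 6/12 = 50.0%, the domestic pool 12/20 = 60.0% → the domestic pool
Overall: Pool B 52/94 = 55.3%, the domestic pool 61/127 = 48.0% → Pool B
The domestic pool wins each department group but Pool B wins overall — the comparison reverses. The domestic pool's applicants skew toward Sciences, which has a lower base rate.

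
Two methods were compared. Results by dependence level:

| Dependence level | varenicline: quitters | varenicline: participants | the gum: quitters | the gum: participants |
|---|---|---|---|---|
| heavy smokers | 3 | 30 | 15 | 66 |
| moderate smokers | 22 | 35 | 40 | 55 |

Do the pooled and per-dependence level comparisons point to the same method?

Yes

Heavy smokers: varenicline 3/30 = 10.0%, the gum 15/66 = 22.7% → the gum
Moderate smokers: varenicline 22/35 = 62.9%, the gum 40/55 = 72.7% → the gum
Overall: varenicline 25/65 = 38.5%, the gum 55/121 = 45.5% → the gum
The gum wins overall and in every dependence group — no reversal.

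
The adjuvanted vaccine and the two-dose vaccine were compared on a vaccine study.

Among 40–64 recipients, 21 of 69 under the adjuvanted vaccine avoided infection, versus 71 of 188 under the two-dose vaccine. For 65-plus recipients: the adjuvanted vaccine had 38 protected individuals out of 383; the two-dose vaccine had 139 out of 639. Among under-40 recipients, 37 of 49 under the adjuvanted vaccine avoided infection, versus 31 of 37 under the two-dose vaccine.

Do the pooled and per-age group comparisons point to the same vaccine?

Yes

40–64: the adjuvanted vaccine 21/69 = 30.4%, the two-dose vaccine 71/188 = 37.8% → the two-dose vaccine
65-plus: the adjuvanted vaccine 38/383 = 9.9%, the two-dose vaccine 139/639 = 21.8% → the two-dose vaccine
Under-40: the adjuvanted vaccine 37/49 = 75.5%, the two-dose vaccine 31/37 = 83.8% → the two-dose vaccine
Overall: the adjuvanted vaccine 96/501 = 19.2%, the two-dose vaccine 241/864 = 27.9% → the two-dose vaccine
The two-dose vaccine wins overall and in every age group — no reversal.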